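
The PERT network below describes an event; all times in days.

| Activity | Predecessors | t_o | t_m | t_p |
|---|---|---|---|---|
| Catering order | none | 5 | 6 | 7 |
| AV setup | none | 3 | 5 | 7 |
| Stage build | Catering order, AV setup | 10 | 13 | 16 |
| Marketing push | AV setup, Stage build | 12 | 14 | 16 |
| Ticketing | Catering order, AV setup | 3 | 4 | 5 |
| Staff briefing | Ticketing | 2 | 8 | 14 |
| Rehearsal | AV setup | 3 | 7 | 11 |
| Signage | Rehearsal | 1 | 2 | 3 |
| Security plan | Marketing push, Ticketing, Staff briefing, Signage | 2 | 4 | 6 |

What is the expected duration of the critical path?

37 days

te_Catering order = (5 + 4·6 + 7)/6 = 36/6 = 6
te_AV setup = (3 + 4·5 + 7)/6 = 30/6 = 5
te_Stage build = (10 + 4·13 + 16)/6 = 78/6 = 13
te_Marketing push = (12 + 4·14 + 16)/6 = 84/6 = 14
te_Ticketing = (3 + 4·4 + 5)/6 = 24/6 = 4
te_Staff briefing = (2 + 4·8 + 14)/6 = 48/6 = 8
te_Rehearsal = (3 + 4·7 + 11)/6 = 42/6 = 7
te_Signage = (1 + 4·2 + 3)/6 = 12/6 = 2
te_Security plan = (2 + 4·4 + 6)/6 = 24/6 = 4

Forward pass:
ES_Catering order = 0; EF_Catering order = 6
ES_AV setup = 0; EF_AV setup = 5
ES_Stage build = max(EF_Catering order=6, EF_AV setup=5) = 6; EF_Stage build = 6+13 = 19
ES_Marketing push = max(EF_AV setup=5, EF_Stage build=19) = 19; EF_Marketing push = 19+14 = 33
ES_Ticketing = max(EF_Catering order=6, EF_AV setup=5) = 6; EF_Ticketing = 6+4 = 10
ES_Staff briefing = 10; EF_Staff briefing = 10+8 = 18
ES_Rehearsal = 5; EF_Rehearsal = 5+7 = 12
ES_Signage = 12; EF_Signage = 12+2 = 14
ES_Security plan = max(EF_Marketing push=33, EF_Ticketing=10, EF_Staff briefing=18, EF_Signage=14) = 33; EF_Security plan = 33+4 = 37
Expected project duration μ = 37 days. Critical path: Catering order → Stage build → Marketing push → Security plan.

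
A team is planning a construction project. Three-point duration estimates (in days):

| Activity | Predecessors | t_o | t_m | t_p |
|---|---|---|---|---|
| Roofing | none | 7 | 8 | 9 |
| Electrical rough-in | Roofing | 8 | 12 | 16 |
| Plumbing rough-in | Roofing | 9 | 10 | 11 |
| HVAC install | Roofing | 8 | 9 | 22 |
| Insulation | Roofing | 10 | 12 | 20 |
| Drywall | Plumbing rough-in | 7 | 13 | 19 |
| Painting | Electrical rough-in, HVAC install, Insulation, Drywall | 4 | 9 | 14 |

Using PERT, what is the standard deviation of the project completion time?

te_Roofing = (7 + 4·8 + 9)/6 = 48/6 = 8; σ²_Roofing = ((9−7)/6)² = 0.111
te_Electrical rough-in = (8 + 4·12 + 16)/6 = 72/6 = 12; σ²_Electrical rough-in = ((16−8)/6)² = 1.778
te_Plumbing rough-in = (9 + 4·10 + 11)/6 = 60/6 = 10; σ²_Plumbing rough-in = ((11−9)/6)² = 0.111
te_HVAC install = (8 + 4·9 + 22)/6 = 66/6 = 11; σ²_HVAC install = ((22−8)/6)² = 5.444
te_Insulation = (10 + 4·12 + 20)/6 = 78/6 = 13; σ²_Insulation = ((20−10)/6)² = 2.778
te_Drywall = (7 + 4·13 + 19)/6 = 78/6 = 13; σ²_Drywall = ((19−7)/6)² = 4.000
te_Painting = (4 + 4·9 + 14)/6 = 54/6 = 9; σ²_Painting = ((14−4)/6)² = 2.778

Forward pass:
ES_Roofing = 0; EF_Roofing = 8
ES_Electrical rough-in = 8; EF_Electrical rough-in = 8+12 = 20
ES_Plumbing rough-in = 8; EF_Plumbing rough-in = 8+10 = 18
ES_HVAC install = 8; EF_HVAC install = 8+11 = 19
ES_Insulation = 8; EF_Insulation = 8+13 = 21
ES_Drywall = 18; EF_Drywall = 18+13 = 31
ES_Painting = max(EF_Electrical rough-in=20, EF_HVAC install=19, EF_Insulation=21, EF_Drywall=31) = 31; EF_Painting = 31+9 = 40
Expected project duration μ = 40 days. Critical path: Roofing → Plumbing rough-in → Drywall → Painting.

Variance along critical path = 0.111 + 0.111 + 4.000 + 2.778 = 7.000
σ = √7.000 = 2.646 days

2.65 days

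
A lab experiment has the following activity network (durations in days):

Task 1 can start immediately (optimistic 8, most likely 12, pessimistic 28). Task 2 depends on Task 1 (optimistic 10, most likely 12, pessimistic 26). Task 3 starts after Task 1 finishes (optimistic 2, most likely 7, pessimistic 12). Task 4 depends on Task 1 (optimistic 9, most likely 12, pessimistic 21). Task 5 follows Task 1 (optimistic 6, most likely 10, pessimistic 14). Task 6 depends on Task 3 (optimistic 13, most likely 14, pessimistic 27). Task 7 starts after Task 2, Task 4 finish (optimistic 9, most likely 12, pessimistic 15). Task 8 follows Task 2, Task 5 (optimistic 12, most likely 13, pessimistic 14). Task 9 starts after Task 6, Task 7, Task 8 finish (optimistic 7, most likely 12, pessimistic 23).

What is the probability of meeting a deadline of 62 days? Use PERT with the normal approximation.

0.944

te_Task 1 = (8 + 4·12 + 28)/6 = 84/6 = 14; σ²_Task 1 = ((28−8)/6)² = 11.111
te_Task 2 = (10 + 4·12 + 26)/6 = 84/6 = 14; σ²_Task 2 = ((26−10)/6)² = 7.111
te_Task 3 = (2 + 4·7 + 12)/6 = 42/6 = 7; σ²_Task 3 = ((12−2)/6)² = 2.778
te_Task 4 = (9 + 4·12 + 21)/6 = 78/6 = 13; σ²_Task 4 = ((21−9)/6)² = 4.000
te_Task 5 = (6 + 4·10 + 14)/6 = 60/6 = 10; σ²_Task 5 = ((14−6)/6)² = 1.778
te_Task 6 = (13 + 4·14 + 27)/6 = 96/6 = 16; σ²_Task 6 = ((27−13)/6)² = 5.444
te_Task 7 = (9 + 4·12 + 15)/6 = 72/6 = 12; σ²_Task 7 = ((15−9)/6)² = 1.000
te_Task 8 = (12 + 4·13 + 14)/6 = 78/6 = 13; σ²_Task 8 = ((14−12)/6)² = 0.111
te_Task 9 = (7 + 4·12 + 23)/6 = 78/6 = 13; σ²_Task 9 = ((23−7)/6)² = 7.111

Forward pass:
ES_Task 1 = 0; EF_Task 1 = 14
ES_Task 2 = 14; EF_Task 2 = 14+14 = 28
ES_Task 3 = 14; EF_Task 3 = 14+7 = 21
ES_Task 4 = 14; EF_Task 4 = 14+13 = 27
ES_Task 5 = 14; EF_Task 5 = 14+10 = 24
ES_Task 6 = 21; EF_Task 6 = 21+16 = 37
ES_Task 7 = max(EF_Task 2=28, EF_Task 4=27) = 28; EF_Task 7 = 28+12 = 40
ES_Task 8 = max(EF_Task 2=28, EF_Task 5=24) = 28; EF_Task 8 = 28+13 = 41
ES_Task 9 = max(EF_Task 6=37, EF_Task 7=40, EF_Task 8=41) = 41; EF_Task 9 = 41+13 = 54
Expected project duration μ = 54 days. Critical path: Task 1 → Task 2 → Task 8 → Task 9.

Variance along critical path = 11.111 + 7.111 + 0.111 + 7.111 = 25.444; σ = √25.444 = 5.044 days.
Z = (62 − 54) / 5.044 = 1.586
P(T ≤ 62) = Φ(1.586) ≈ 0.944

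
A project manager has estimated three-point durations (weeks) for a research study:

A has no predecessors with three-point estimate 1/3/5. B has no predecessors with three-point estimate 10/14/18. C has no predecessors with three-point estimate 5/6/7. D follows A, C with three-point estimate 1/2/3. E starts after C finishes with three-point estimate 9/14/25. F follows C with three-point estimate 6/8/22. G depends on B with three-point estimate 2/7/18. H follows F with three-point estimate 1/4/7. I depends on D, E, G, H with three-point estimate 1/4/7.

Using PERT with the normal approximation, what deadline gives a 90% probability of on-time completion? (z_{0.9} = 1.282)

te_A = (1 + 4·3 + 5)/6 = 18/6 = 3; σ²_A = ((5−1)/6)² = 0.444
te_B = (10 + 4·14 + 18)/6 = 84/6 = 14; σ²_B = ((18−10)/6)² = 1.778
te_C = (5 + 4·6 + 7)/6 = 36/6 = 6; σ²_C = ((7−5)/6)² = 0.111
te_D = (1 + 4·2 + 3)/6 = 12/6 = 2; σ²_D = ((3−1)/6)² = 0.111
te_E = (9 + 4·14 + 25)/6 = 90/6 = 15; σ²_E = ((25−9)/6)² = 7.111
te_F = (6 + 4·8 + 22)/6 = 60/6 = 10; σ²_F = ((22−6)/6)² = 7.111
te_G = (2 + 4·7 + 18)/6 = 48/6 = 8; σ²_G = ((18−2)/6)² = 7.111
te_H = (1 + 4·4 + 7)/6 = 24/6 = 4; σ²_H = ((7−1)/6)² = 1.000
te_I = (1 + 4·4 + 7)/6 = 24/6 = 4; σ²_I = ((7−1)/6)² = 1.000

Forward pass:
ES_A = 0; EF_A = 3
ES_B = 0; EF_B = 14
ES_C = 0; EF_C = 6
ES_D = max(EF_A=3, EF_C=6) = 6; EF_D = 6+2 = 8
ES_E = 6; EF_E = 6+15 = 21
ES_F = 6; EF_F = 6+10 = 16
ES_G = 14; EF_G = 14+8 = 22
ES_H = 16; EF_H = 16+4 = 20
ES_I = max(EF_D=8, EF_E=21, EF_G=22, EF_H=20) = 22; EF_I = 22+4 = 26
Expected project duration μ = 26 weeks. Critical path: B → G → I.

Variance along critical path = 1.778 + 7.111 + 1.000 = 9.889; σ = 3.145 weeks.
D = μ + z·σ = 26 + 1.282·3.145 = 30.0 weeks

30.0 weeks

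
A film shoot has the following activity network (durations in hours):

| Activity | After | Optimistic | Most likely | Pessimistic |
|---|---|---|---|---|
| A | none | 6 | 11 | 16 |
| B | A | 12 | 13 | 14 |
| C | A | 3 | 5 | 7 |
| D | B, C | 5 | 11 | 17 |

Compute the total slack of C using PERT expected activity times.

8 hours

te_A = (6 + 4·11 + 16)/6 = 66/6 = 11
te_B = (12 + 4·13 + 14)/6 = 78/6 = 13
te_C = (3 + 4·5 + 7)/6 = 30/6 = 5
te_D = (5 + 4·11 + 17)/6 = 66/6 = 11

Forward pass:
ES_A = 0; EF_A = 11
ES_B = 11; EF_B = 11+13 = 24
ES_C = 11; EF_C = 11+5 = 16
ES_D = max(EF_B=24, EF_C=16) = 24; EF_D = 24+11 = 35
Expected project duration μ = 35 hours. Critical path: A → B → D.

Backward pass:
LF_D = 35; LS_D = 35−11 = 24
LF_C = LS_D = 24; LS_C = 24−5 = 19
LF_B = LS_D = 24; LS_B = 24−13 = 11
LF_A = min(LS_B=11, LS_C=19) = 11; LS_A = 11−11 = 0
Slack_C = LS_C − ES_C = 19 − 11 = 8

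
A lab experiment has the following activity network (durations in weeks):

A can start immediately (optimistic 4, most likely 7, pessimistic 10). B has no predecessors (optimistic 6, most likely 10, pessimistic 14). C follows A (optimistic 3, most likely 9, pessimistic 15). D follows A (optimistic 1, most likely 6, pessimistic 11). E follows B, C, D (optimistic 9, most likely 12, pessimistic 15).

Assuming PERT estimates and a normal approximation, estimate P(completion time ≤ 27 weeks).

0.342

te_A = (4 + 4·7 + 10)/6 = 42/6 = 7; σ²_A = ((10−4)/6)² = 1.000
te_B = (6 + 4·10 + 14)/6 = 60/6 = 10; σ²_B = ((14−6)/6)² = 1.778
te_C = (3 + 4·9 + 15)/6 = 54/6 = 9; σ²_C = ((15−3)/6)² = 4.000
te_D = (1 + 4·6 + 11)/6 = 36/6 = 6; σ²_D = ((11−1)/6)² = 2.778
te_E = (9 + 4·12 + 15)/6 = 72/6 = 12; σ²_E = ((15−9)/6)² = 1.000

Forward pass:
ES_A = 0; EF_A = 7
ES_B = 0; EF_B = 10
ES_C = 7; EF_C = 7+9 = 16
ES_D = 7; EF_D = 7+6 = 13
ES_E = max(EF_B=10, EF_C=16, EF_D=13) = 16; EF_E = 16+12 = 28
Expected project duration μ = 28 weeks. Critical path: A → C → E.

Variance along critical path = 1.000 + 4.000 + 1.000 = 6.000; σ = √6.000 = 2.449 weeks.
Z = (27 − 28) / 2.449 = -0.408
P(T ≤ 27) = Φ(-0.408) ≈ 0.342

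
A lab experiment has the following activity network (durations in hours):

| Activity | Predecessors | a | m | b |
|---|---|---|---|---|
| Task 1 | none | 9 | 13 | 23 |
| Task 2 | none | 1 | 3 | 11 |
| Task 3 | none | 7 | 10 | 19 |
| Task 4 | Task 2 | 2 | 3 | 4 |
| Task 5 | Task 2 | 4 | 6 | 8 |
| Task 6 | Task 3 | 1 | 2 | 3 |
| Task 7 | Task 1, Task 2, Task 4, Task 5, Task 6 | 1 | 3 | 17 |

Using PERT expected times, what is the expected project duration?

19 hours

te_Task 1 = (9 + 4·13 + 23)/6 = 84/6 = 14
te_Task 2 = (1 + 4·3 + 11)/6 = 24/6 = 4
te_Task 3 = (7 + 4·10 + 19)/6 = 66/6 = 11
te_Task 4 = (2 + 4·3 + 4)/6 = 18/6 = 3
te_Task 5 = (4 + 4·6 + 8)/6 = 36/6 = 6
te_Task 6 = (1 + 4·2 + 3)/6 = 12/6 = 2
te_Task 7 = (1 + 4·3 + 17)/6 = 30/6 = 5

Forward pass:
ES_Task 1 = 0; EF_Task 1 = 14
ES_Task 2 = 0; EF_Task 2 = 4
ES_Task 3 = 0; EF_Task 3 = 11
ES_Task 4 = 4; EF_Task 4 = 4+3 = 7
ES_Task 5 = 4; EF_Task 5 = 4+6 = 10
ES_Task 6 = 11; EF_Task 6 = 11+2 = 13
ES_Task 7 = max(EF_Task 1=14, EF_Task 2=4, EF_Task 4=7, EF_Task 5=10, EF_Task 6=13) = 14; EF_Task 7 = 14+5 = 19
Expected project duration μ = 19 hours. Critical path: Task 1 → Task 7.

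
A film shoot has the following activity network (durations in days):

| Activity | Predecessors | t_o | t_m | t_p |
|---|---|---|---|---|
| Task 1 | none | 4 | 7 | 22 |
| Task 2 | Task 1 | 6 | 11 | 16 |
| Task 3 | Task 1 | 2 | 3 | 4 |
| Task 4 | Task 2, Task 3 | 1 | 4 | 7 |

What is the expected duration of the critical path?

te_Task 1 = (4 + 4·7 + 22)/6 = 54/6 = 9
te_Task 2 = (6 + 4·11 + 16)/6 = 66/6 = 11
te_Task 3 = (2 + 4·3 + 4)/6 = 18/6 = 3
te_Task 4 = (1 + 4·4 + 7)/6 = 24/6 = 4

Forward pass:
ES_Task 1 = 0; EF_Task 1 = 9
ES_Task 2 = 9; EF_Task 2 = 9+11 = 20
ES_Task 3 = 9; EF_Task 3 = 9+3 = 12
ES_Task 4 = max(EF_Task 2=20, EF_Task 3=12) = 20; EF_Task 4 = 20+4 = 24
Expected project duration μ = 24 days. Critical path: Task 1 → Task 2 → Task 4.

24 days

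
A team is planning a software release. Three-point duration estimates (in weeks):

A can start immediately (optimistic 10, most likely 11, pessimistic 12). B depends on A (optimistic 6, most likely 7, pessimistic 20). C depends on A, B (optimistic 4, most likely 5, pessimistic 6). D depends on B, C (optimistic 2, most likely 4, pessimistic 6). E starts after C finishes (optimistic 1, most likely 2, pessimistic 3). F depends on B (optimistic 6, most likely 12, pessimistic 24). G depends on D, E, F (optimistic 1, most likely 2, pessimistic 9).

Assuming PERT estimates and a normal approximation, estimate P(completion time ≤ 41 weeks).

0.892

te_A = (10 + 4·11 + 12)/6 = 66/6 = 11; σ²_A = ((12−10)/6)² = 0.111
te_B = (6 + 4·7 + 20)/6 = 54/6 = 9; σ²_B = ((20−6)/6)² = 5.444
te_C = (4 + 4·5 + 6)/6 = 30/6 = 5; σ²_C = ((6−4)/6)² = 0.111
te_D = (2 + 4·4 + 6)/6 = 24/6 = 4; σ²_D = ((6−2)/6)² = 0.444
te_E = (1 + 4·2 + 3)/6 = 12/6 = 2; σ²_E = ((3−1)/6)² = 0.111
te_F = (6 + 4·12 + 24)/6 = 78/6 = 13; σ²_F = ((24−6)/6)² = 9.000
te_G = (1 + 4·2 + 9)/6 = 18/6 = 3; σ²_G = ((9−1)/6)² = 1.778

Forward pass:
ES_A = 0; EF_A = 11
ES_B = 11; EF_B = 11+9 = 20
ES_C = max(EF_A=11, EF_B=20) = 20; EF_C = 20+5 = 25
ES_D = max(EF_B=20, EF_C=25) = 25; EF_D = 25+4 = 29
ES_E = 25; EF_E = 25+2 = 27
ES_F = 20; EF_F = 20+13 = 33
ES_G = max(EF_D=29, EF_E=27, EF_F=33) = 33; EF_G = 33+3 = 36
Expected project duration μ = 36 weeks. Critical path: A → B → F → G.

Variance along critical path = 0.111 + 5.444 + 9.000 + 1.778 = 16.333; σ = √16.333 = 4.041 weeks.
Z = (41 − 36) / 4.041 = 1.237
P(T ≤ 41) = Φ(1.237) ≈ 0.892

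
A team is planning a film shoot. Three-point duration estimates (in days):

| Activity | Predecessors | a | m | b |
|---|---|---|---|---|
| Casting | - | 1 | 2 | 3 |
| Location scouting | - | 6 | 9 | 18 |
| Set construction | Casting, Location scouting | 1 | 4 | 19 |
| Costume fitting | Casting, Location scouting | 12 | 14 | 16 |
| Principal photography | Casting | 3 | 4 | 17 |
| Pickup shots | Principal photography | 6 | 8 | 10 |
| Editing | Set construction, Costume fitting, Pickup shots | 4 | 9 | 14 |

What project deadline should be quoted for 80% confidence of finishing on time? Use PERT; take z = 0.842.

te_Casting = (1 + 4·2 + 3)/6 = 12/6 = 2; σ²_Casting = ((3−1)/6)² = 0.111
te_Location scouting = (6 + 4·9 + 18)/6 = 60/6 = 10; σ²_Location scouting = ((18−6)/6)² = 4.000
te_Set construction = (1 + 4·4 + 19)/6 = 36/6 = 6; σ²_Set construction = ((19−1)/6)² = 9.000
te_Costume fitting = (12 + 4·14 + 16)/6 = 84/6 = 14; σ²_Costume fitting = ((16−12)/6)² = 0.444
te_Principal photography = (3 + 4·4 + 17)/6 = 36/6 = 6; σ²_Principal photography = ((17−3)/6)² = 5.444
te_Pickup shots = (6 + 4·8 + 10)/6 = 48/6 = 8; σ²_Pickup shots = ((10−6)/6)² = 0.444
te_Editing = (4 + 4·9 + 14)/6 = 54/6 = 9; σ²_Editing = ((14−4)/6)² = 2.778

Forward pass:
ES_Casting = 0; EF_Casting = 2
ES_Location scouting = 0; EF_Location scouting = 10
ES_Set construction = max(EF_Casting=2, EF_Location scouting=10) = 10; EF_Set construction = 10+6 = 16
ES_Costume fitting = max(EF_Casting=2, EF_Location scouting=10) = 10; EF_Costume fitting = 10+14 = 24
ES_Principal photography = 2; EF_Principal photography = 2+6 = 8
ES_Pickup shots = 8; EF_Pickup shots = 8+8 = 16
ES_Editing = max(EF_Set construction=16, EF_Costume fitting=24, EF_Pickup shots=16) = 24; EF_Editing = 24+9 = 33
Expected project duration μ = 33 days. Critical path: Location scouting → Costume fitting → Editing.

Variance along critical path = 4.000 + 0.444 + 2.778 = 7.222; σ = 2.687 days.
D = μ + z·σ = 33 + 0.842·2.687 = 35.3 days

35.3 days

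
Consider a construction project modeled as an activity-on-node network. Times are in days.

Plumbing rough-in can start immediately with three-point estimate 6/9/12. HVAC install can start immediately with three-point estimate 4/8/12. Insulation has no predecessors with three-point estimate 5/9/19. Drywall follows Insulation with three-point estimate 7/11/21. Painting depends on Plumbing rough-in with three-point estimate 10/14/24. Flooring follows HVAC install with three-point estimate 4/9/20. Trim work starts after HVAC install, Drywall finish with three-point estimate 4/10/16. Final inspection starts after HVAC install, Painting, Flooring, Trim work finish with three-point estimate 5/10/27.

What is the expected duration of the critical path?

44 days

te_Plumbing rough-in = (6 + 4·9 + 12)/6 = 54/6 = 9
te_HVAC install = (4 + 4·8 + 12)/6 = 48/6 = 8
te_Insulation = (5 + 4·9 + 19)/6 = 60/6 = 10
te_Drywall = (7 + 4·11 + 21)/6 = 72/6 = 12
te_Painting = (10 + 4·14 + 24)/6 = 90/6 = 15
te_Flooring = (4 + 4·9 + 20)/6 = 60/6 = 10
te_Trim work = (4 + 4·10 + 16)/6 = 60/6 = 10
te_Final inspection = (5 + 4·10 + 27)/6 = 72/6 = 12

Forward pass:
ES_Plumbing rough-in = 0; EF_Plumbing rough-in = 9
ES_HVAC install = 0; EF_HVAC install = 8
ES_Insulation = 0; EF_Insulation = 10
ES_Drywall = 10; EF_Drywall = 10+12 = 22
ES_Painting = 9; EF_Painting = 9+15 = 24
ES_Flooring = 8; EF_Flooring = 8+10 = 18
ES_Trim work = max(EF_HVAC install=8, EF_Drywall=22) = 22; EF_Trim work = 22+10 = 32
ES_Final inspection = max(EF_HVAC install=8, EF_Painting=24, EF_Flooring=18, EF_Trim work=32) = 32; EF_Final inspection = 32+12 = 44
Expected project duration μ = 44 days. Critical path: Insulation → Drywall → Trim work → Final inspection.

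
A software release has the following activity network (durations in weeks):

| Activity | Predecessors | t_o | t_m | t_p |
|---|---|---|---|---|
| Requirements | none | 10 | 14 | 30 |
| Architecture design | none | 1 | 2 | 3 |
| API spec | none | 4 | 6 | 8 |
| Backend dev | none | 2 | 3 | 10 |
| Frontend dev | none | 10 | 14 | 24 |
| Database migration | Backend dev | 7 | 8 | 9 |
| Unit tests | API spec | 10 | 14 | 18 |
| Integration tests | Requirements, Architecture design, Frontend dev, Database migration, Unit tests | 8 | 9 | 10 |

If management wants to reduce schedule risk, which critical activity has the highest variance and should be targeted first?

Unit tests

te_Requirements = (10 + 4·14 + 30)/6 = 96/6 = 16; σ²_Requirements = ((30−10)/6)² = 11.111
te_Architecture design = (1 + 4·2 + 3)/6 = 12/6 = 2; σ²_Architecture design = ((3−1)/6)² = 0.111
te_API spec = (4 + 4·6 + 8)/6 = 36/6 = 6; σ²_API spec = ((8−4)/6)² = 0.444
te_Backend dev = (2 + 4·3 + 10)/6 = 24/6 = 4; σ²_Backend dev = ((10−2)/6)² = 1.778
te_Frontend dev = (10 + 4·14 + 24)/6 = 90/6 = 15; σ²_Frontend dev = ((24−10)/6)² = 5.444
te_Database migration = (7 + 4·8 + 9)/6 = 48/6 = 8; σ²_Database migration = ((9−7)/6)² = 0.111
te_Unit tests = (10 + 4·14 + 18)/6 = 84/6 = 14; σ²_Unit tests = ((18−10)/6)² = 1.778
te_Integration tests = (8 + 4·9 + 10)/6 = 54/6 = 9; σ²_Integration tests = ((10−8)/6)² = 0.111

Forward pass:
ES_Requirements = 0; EF_Requirements = 16
ES_Architecture design = 0; EF_Architecture design = 2
ES_API spec = 0; EF_API spec = 6
ES_Backend dev = 0; EF_Backend dev = 4
ES_Frontend dev = 0; EF_Frontend dev = 15
ES_Database migration = 4; EF_Database migration = 4+8 = 12
ES_Unit tests = 6; EF_Unit tests = 6+14 = 20
ES_Integration tests = max(EF_Requirements=16, EF_Architecture design=2, EF_Frontend dev=15, EF_Database migration=12, EF_Unit tests=20) = 20; EF_Integration tests = 20+9 = 29
Expected project duration μ = 29 weeks. Critical path: API spec → Unit tests → Integration tests.

Variances on critical path: σ²_API spec=0.444, σ²_Unit tests=1.778, σ²_Integration tests=0.111.
Largest is σ²_Unit tests = 1.778.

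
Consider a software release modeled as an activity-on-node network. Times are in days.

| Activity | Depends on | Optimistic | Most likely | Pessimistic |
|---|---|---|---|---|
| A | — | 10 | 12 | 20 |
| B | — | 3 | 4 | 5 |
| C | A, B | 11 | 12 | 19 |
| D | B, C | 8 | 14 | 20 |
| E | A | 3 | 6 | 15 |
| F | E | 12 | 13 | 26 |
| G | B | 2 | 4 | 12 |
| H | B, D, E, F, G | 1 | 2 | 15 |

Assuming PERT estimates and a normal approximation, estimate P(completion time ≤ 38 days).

te_A = (10 + 4·12 + 20)/6 = 78/6 = 13; σ²_A = ((20−10)/6)² = 2.778
te_B = (3 + 4·4 + 5)/6 = 24/6 = 4; σ²_B = ((5−3)/6)² = 0.111
te_C = (11 + 4·12 + 19)/6 = 78/6 = 13; σ²_C = ((19−11)/6)² = 1.778
te_D = (8 + 4·14 + 20)/6 = 84/6 = 14; σ²_D = ((20−8)/6)² = 4.000
te_E = (3 + 4·6 + 15)/6 = 42/6 = 7; σ²_E = ((15−3)/6)² = 4.000
te_F = (12 + 4·13 + 26)/6 = 90/6 = 15; σ²_F = ((26−12)/6)² = 5.444
te_G = (2 + 4·4 + 12)/6 = 30/6 = 5; σ²_G = ((12−2)/6)² = 2.778
te_H = (1 + 4·2 + 15)/6 = 24/6 = 4; σ²_H = ((15−1)/6)² = 5.444

Forward pass:
ES_A = 0; EF_A = 13
ES_B = 0; EF_B = 4
ES_C = max(EF_A=13, EF_B=4) = 13; EF_C = 13+13 = 26
ES_D = max(EF_B=4, EF_C=26) = 26; EF_D = 26+14 = 40
ES_E = 13; EF_E = 13+7 = 20
ES_F = 20; EF_F = 20+15 = 35
ES_G = 4; EF_G = 4+5 = 9
ES_H = max(EF_B=4, EF_D=40, EF_E=20, EF_F=35, EF_G=9) = 40; EF_H = 40+4 = 44
Expected project duration μ = 44 days. Critical path: A → C → D → H.

Variance along critical path = 2.778 + 1.778 + 4.000 + 5.444 = 14.000; σ = √14.000 = 3.742 days.
Z = (38 − 44) / 3.742 = -1.604
P(T ≤ 38) = Φ(-1.604) ≈ 0.054

0.054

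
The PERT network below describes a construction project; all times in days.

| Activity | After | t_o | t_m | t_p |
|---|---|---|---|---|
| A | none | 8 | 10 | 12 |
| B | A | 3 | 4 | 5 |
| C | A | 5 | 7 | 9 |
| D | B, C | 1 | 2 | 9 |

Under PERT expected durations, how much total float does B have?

3 days

te_A = (8 + 4·10 + 12)/6 = 60/6 = 10
te_B = (3 + 4·4 + 5)/6 = 24/6 = 4
te_C = (5 + 4·7 + 9)/6 = 42/6 = 7
te_D = (1 + 4·2 + 9)/6 = 18/6 = 3

Forward pass:
ES_A = 0; EF_A = 10
ES_B = 10; EF_B = 10+4 = 14
ES_C = 10; EF_C = 10+7 = 17
ES_D = max(EF_B=14, EF_C=17) = 17; EF_D = 17+3 = 20
Expected project duration μ = 20 days. Critical path: A → C → D.

Backward pass:
LF_D = 20; LS_D = 20−3 = 17
LF_C = LS_D = 17; LS_C = 17−7 = 10
LF_B = LS_D = 17; LS_B = 17−4 = 13
LF_A = min(LS_B=13, LS_C=10) = 10; LS_A = 10−10 = 0
Slack_B = LS_B − ES_B = 13 − 10 = 3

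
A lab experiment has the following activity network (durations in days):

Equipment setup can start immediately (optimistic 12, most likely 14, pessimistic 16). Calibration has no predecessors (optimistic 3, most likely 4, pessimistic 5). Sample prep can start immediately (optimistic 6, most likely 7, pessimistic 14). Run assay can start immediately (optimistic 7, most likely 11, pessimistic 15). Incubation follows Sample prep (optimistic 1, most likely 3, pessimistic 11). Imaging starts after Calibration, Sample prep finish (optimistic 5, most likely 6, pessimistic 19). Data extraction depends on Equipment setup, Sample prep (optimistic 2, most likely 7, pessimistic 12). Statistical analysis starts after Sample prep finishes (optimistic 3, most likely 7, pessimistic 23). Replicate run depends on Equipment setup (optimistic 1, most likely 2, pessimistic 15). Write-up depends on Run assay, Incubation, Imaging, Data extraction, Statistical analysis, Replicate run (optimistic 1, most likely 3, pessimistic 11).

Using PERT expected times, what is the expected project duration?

25 days

te_Equipment setup = (12 + 4·14 + 16)/6 = 84/6 = 14
te_Calibration = (3 + 4·4 + 5)/6 = 24/6 = 4
te_Sample prep = (6 + 4·7 + 14)/6 = 48/6 = 8
te_Run assay = (7 + 4·11 + 15)/6 = 66/6 = 11
te_Incubation = (1 + 4·3 + 11)/6 = 24/6 = 4
te_Imaging = (5 + 4·6 + 19)/6 = 48/6 = 8
te_Data extraction = (2 + 4·7 + 12)/6 = 42/6 = 7
te_Statistical analysis = (3 + 4·7 + 23)/6 = 54/6 = 9
te_Replicate run = (1 + 4·2 + 15)/6 = 24/6 = 4
te_Write-up = (1 + 4·3 + 11)/6 = 24/6 = 4

Forward pass:
ES_Equipment setup = 0; EF_Equipment setup = 14
ES_Calibration = 0; EF_Calibration = 4
ES_Sample prep = 0; EF_Sample prep = 8
ES_Run assay = 0; EF_Run assay = 11
ES_Incubation = 8; EF_Incubation = 8+4 = 12
ES_Imaging = max(EF_Calibration=4, EF_Sample prep=8) = 8; EF_Imaging = 8+8 = 16
ES_Data extraction = max(EF_Equipment setup=14, EF_Sample prep=8) = 14; EF_Data extraction = 14+7 = 21
ES_Statistical analysis = 8; EF_Statistical analysis = 8+9 = 17
ES_Replicate run = 14; EF_Replicate run = 14+4 = 18
ES_Write-up = max(EF_Run assay=11, EF_Incubation=12, EF_Imaging=16, EF_Data extraction=21, EF_Statistical analysis=17, EF_Replicate run=18) = 21; EF_Write-up = 21+4 = 25
Expected project duration μ = 25 days. Critical path: Equipment setup → Data extraction → Write-up.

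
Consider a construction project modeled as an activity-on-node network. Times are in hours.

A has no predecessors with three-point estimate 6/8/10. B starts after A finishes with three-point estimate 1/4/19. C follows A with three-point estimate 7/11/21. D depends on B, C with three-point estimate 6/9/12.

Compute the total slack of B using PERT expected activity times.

6 hours

te_A = (6 + 4·8 + 10)/6 = 48/6 = 8
te_B = (1 + 4·4 + 19)/6 = 36/6 = 6
te_C = (7 + 4·11 + 21)/6 = 72/6 = 12
te_D = (6 + 4·9 + 12)/6 = 54/6 = 9

Forward pass:
ES_A = 0; EF_A = 8
ES_B = 8; EF_B = 8+6 = 14
ES_C = 8; EF_C = 8+12 = 20
ES_D = max(EF_B=14, EF_C=20) = 20; EF_D = 20+9 = 29
Expected project duration μ = 29 hours. Critical path: A → C → D.

Backward pass:
LF_D = 29; LS_D = 29−9 = 20
LF_C = LS_D = 20; LS_C = 20−12 = 8
LF_B = LS_D = 20; LS_B = 20−6 = 14
LF_A = min(LS_B=14, LS_C=8) = 8; LS_A = 8−8 = 0
Slack_B = LS_B − ES_B = 14 − 8 = 6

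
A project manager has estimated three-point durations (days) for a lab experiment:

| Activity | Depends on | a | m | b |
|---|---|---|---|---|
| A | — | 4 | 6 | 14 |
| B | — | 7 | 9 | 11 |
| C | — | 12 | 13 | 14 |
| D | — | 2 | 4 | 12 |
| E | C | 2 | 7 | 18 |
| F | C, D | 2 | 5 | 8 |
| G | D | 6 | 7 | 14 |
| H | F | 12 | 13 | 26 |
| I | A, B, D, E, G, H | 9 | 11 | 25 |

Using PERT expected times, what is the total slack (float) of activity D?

te_A = (4 + 4·6 + 14)/6 = 42/6 = 7
te_B = (7 + 4·9 + 11)/6 = 54/6 = 9
te_C = (12 + 4·13 + 14)/6 = 78/6 = 13
te_D = (2 + 4·4 + 12)/6 = 30/6 = 5
te_E = (2 + 4·7 + 18)/6 = 48/6 = 8
te_F = (2 + 4·5 + 8)/6 = 30/6 = 5
te_G = (6 + 4·7 + 14)/6 = 48/6 = 8
te_H = (12 + 4·13 + 26)/6 = 90/6 = 15
te_I = (9 + 4·11 + 25)/6 = 78/6 = 13

Forward pass:
ES_A = 0; EF_A = 7
ES_B = 0; EF_B = 9
ES_C = 0; EF_C = 13
ES_D = 0; EF_D = 5
ES_E = 13; EF_E = 13+8 = 21
ES_F = max(EF_C=13, EF_D=5) = 13; EF_F = 13+5 = 18
ES_G = 5; EF_G = 5+8 = 13
ES_H = 18; EF_H = 18+15 = 33
ES_I = max(EF_A=7, EF_B=9, EF_D=5, EF_E=21, EF_G=13, EF_H=33) = 33; EF_I = 33+13 = 46
Expected project duration μ = 46 days. Critical path: C → F → H → I.

Backward pass:
LF_I = 46; LS_I = 46−13 = 33
LF_H = LS_I = 33; LS_H = 33−15 = 18
LF_G = LS_I = 33; LS_G = 33−8 = 25
LF_F = LS_H = 18; LS_F = 18−5 = 13
LF_E = LS_I = 33; LS_E = 33−8 = 25
LF_D = min(LS_F=13, LS_G=25, LS_I=33) = 13; LS_D = 13−5 = 8
LF_C = min(LS_E=25, LS_F=13) = 13; LS_C = 13−13 = 0
LF_B = LS_I = 33; LS_B = 33−9 = 24
LF_A = LS_I = 33; LS_A = 33−7 = 26
Slack_D = LS_D − ES_D = 8 − 0 = 8

8 days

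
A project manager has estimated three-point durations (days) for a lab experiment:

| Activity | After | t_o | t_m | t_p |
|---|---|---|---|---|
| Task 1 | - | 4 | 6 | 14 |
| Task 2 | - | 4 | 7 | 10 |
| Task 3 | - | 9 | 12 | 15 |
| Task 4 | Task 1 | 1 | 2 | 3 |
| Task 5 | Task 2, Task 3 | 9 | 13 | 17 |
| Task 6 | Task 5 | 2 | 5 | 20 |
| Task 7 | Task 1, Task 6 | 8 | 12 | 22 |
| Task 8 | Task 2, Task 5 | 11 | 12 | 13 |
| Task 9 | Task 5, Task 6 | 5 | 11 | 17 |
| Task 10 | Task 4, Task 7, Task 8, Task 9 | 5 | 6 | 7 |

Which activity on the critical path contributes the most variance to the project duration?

Task 6

te_Task 1 = (4 + 4·6 + 14)/6 = 42/6 = 7; σ²_Task 1 = ((14−4)/6)² = 2.778
te_Task 2 = (4 + 4·7 + 10)/6 = 42/6 = 7; σ²_Task 2 = ((10−4)/6)² = 1.000
te_Task 3 = (9 + 4·12 + 15)/6 = 72/6 = 12; σ²_Task 3 = ((15−9)/6)² = 1.000
te_Task 4 = (1 + 4·2 + 3)/6 = 12/6 = 2; σ²_Task 4 = ((3−1)/6)² = 0.111
te_Task 5 = (9 + 4·13 + 17)/6 = 78/6 = 13; σ²_Task 5 = ((17−9)/6)² = 1.778
te_Task 6 = (2 + 4·5 + 20)/6 = 42/6 = 7; σ²_Task 6 = ((20−2)/6)² = 9.000
te_Task 7 = (8 + 4·12 + 22)/6 = 78/6 = 13; σ²_Task 7 = ((22−8)/6)² = 5.444
te_Task 8 = (11 + 4·12 + 13)/6 = 72/6 = 12; σ²_Task 8 = ((13−11)/6)² = 0.111
te_Task 9 = (5 + 4·11 + 17)/6 = 66/6 = 11; σ²_Task 9 = ((17−5)/6)² = 4.000
te_Task 10 = (5 + 4·6 + 7)/6 = 36/6 = 6; σ²_Task 10 = ((7−5)/6)² = 0.111

Forward pass:
ES_Task 1 = 0; EF_Task 1 = 7
ES_Task 2 = 0; EF_Task 2 = 7
ES_Task 3 = 0; EF_Task 3 = 12
ES_Task 4 = 7; EF_Task 4 = 7+2 = 9
ES_Task 5 = max(EF_Task 2=7, EF_Task 3=12) = 12; EF_Task 5 = 12+13 = 25
ES_Task 6 = 25; EF_Task 6 = 25+7 = 32
ES_Task 7 = max(EF_Task 1=7, EF_Task 6=32) = 32; EF_Task 7 = 32+13 = 45
ES_Task 8 = max(EF_Task 2=7, EF_Task 5=25) = 25; EF_Task 8 = 25+12 = 37
ES_Task 9 = max(EF_Task 5=25, EF_Task 6=32) = 32; EF_Task 9 = 32+11 = 43
ES_Task 10 = max(EF_Task 4=9, EF_Task 7=45, EF_Task 8=37, EF_Task 9=43) = 45; EF_Task 10 = 45+6 = 51
Expected project duration μ = 51 days. Critical path: Task 3 → Task 5 → Task 6 → Task 7 → Task 10.

Variances on critical path: σ²_Task 3=1.000, σ²_Task 5=1.778, σ²_Task 6=9.000, σ²_Task 7=5.444, σ²_Task 10=0.111.
Largest is σ²_Task 6 = 9.000.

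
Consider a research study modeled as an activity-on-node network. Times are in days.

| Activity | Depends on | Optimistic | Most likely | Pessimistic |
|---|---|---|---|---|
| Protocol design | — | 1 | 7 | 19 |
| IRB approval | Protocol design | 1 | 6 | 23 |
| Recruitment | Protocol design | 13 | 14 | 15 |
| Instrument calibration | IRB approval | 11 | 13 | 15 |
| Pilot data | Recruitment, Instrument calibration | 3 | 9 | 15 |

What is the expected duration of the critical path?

te_Protocol design = (1 + 4·7 + 19)/6 = 48/6 = 8
te_IRB approval = (1 + 4·6 + 23)/6 = 48/6 = 8
te_Recruitment = (13 + 4·14 + 15)/6 = 84/6 = 14
te_Instrument calibration = (11 + 4·13 + 15)/6 = 78/6 = 13
te_Pilot data = (3 + 4·9 + 15)/6 = 54/6 = 9

Forward pass:
ES_Protocol design = 0; EF_Protocol design = 8
ES_IRB approval = 8; EF_IRB approval = 8+8 = 16
ES_Recruitment = 8; EF_Recruitment = 8+14 = 22
ES_Instrument calibration = 16; EF_Instrument calibration = 16+13 = 29
ES_Pilot data = max(EF_Recruitment=22, EF_Instrument calibration=29) = 29; EF_Pilot data = 29+9 = 38
Expected project duration μ = 38 days. Critical path: Protocol design → IRB approval → Instrument calibration → Pilot data.

38 days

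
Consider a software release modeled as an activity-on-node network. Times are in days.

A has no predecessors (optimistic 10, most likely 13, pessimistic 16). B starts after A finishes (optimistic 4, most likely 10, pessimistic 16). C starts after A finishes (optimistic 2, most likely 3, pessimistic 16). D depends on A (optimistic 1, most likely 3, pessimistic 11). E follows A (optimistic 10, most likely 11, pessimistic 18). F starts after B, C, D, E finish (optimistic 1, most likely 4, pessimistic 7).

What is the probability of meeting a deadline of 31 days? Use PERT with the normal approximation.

te_A = (10 + 4·13 + 16)/6 = 78/6 = 13; σ²_A = ((16−10)/6)² = 1.000
te_B = (4 + 4·10 + 16)/6 = 60/6 = 10; σ²_B = ((16−4)/6)² = 4.000
te_C = (2 + 4·3 + 16)/6 = 30/6 = 5; σ²_C = ((16−2)/6)² = 5.444
te_D = (1 + 4·3 + 11)/6 = 24/6 = 4; σ²_D = ((11−1)/6)² = 2.778
te_E = (10 + 4·11 + 18)/6 = 72/6 = 12; σ²_E = ((18−10)/6)² = 1.778
te_F = (1 + 4·4 + 7)/6 = 24/6 = 4; σ²_F = ((7−1)/6)² = 1.000

Forward pass:
ES_A = 0; EF_A = 13
ES_B = 13; EF_B = 13+10 = 23
ES_C = 13; EF_C = 13+5 = 18
ES_D = 13; EF_D = 13+4 = 17
ES_E = 13; EF_E = 13+12 = 25
ES_F = max(EF_B=23, EF_C=18, EF_D=17, EF_E=25) = 25; EF_F = 25+4 = 29
Expected project duration μ = 29 days. Critical path: A → E → F.

Variance along critical path = 1.000 + 1.778 + 1.000 = 3.778; σ = √3.778 = 1.944 days.
Z = (31 − 29) / 1.944 = 1.029
P(T ≤ 31) = Φ(1.029) ≈ 0.848

0.848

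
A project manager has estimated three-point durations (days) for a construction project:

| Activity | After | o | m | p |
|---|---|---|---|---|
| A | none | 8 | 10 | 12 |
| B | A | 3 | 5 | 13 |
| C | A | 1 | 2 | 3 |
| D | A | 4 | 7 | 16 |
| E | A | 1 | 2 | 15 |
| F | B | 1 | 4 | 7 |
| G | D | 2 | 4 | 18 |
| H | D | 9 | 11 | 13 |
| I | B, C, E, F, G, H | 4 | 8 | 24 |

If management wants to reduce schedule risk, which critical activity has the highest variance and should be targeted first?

I

te_A = (8 + 4·10 + 12)/6 = 60/6 = 10; σ²_A = ((12−8)/6)² = 0.444
te_B = (3 + 4·5 + 13)/6 = 36/6 = 6; σ²_B = ((13−3)/6)² = 2.778
te_C = (1 + 4·2 + 3)/6 = 12/6 = 2; σ²_C = ((3−1)/6)² = 0.111
te_D = (4 + 4·7 + 16)/6 = 48/6 = 8; σ²_D = ((16−4)/6)² = 4.000
te_E = (1 + 4·2 + 15)/6 = 24/6 = 4; σ²_E = ((15−1)/6)² = 5.444
te_F = (1 + 4·4 + 7)/6 = 24/6 = 4; σ²_F = ((7−1)/6)² = 1.000
te_G = (2 + 4·4 + 18)/6 = 36/6 = 6; σ²_G = ((18−2)/6)² = 7.111
te_H = (9 + 4·11 + 13)/6 = 66/6 = 11; σ²_H = ((13−9)/6)² = 0.444
te_I = (4 + 4·8 + 24)/6 = 60/6 = 10; σ²_I = ((24−4)/6)² = 11.111

Forward pass:
ES_A = 0; EF_A = 10
ES_B = 10; EF_B = 10+6 = 16
ES_C = 10; EF_C = 10+2 = 12
ES_D = 10; EF_D = 10+8 = 18
ES_E = 10; EF_E = 10+4 = 14
ES_F = 16; EF_F = 16+4 = 20
ES_G = 18; EF_G = 18+6 = 24
ES_H = 18; EF_H = 18+11 = 29
ES_I = max(EF_B=16, EF_C=12, EF_E=14, EF_F=20, EF_G=24, EF_H=29) = 29; EF_I = 29+10 = 39
Expected project duration μ = 39 days. Critical path: A → D → H → I.

Variances on critical path: σ²_A=0.444, σ²_D=4.000, σ²_H=0.444, σ²_I=11.111.
Largest is σ²_I = 11.111.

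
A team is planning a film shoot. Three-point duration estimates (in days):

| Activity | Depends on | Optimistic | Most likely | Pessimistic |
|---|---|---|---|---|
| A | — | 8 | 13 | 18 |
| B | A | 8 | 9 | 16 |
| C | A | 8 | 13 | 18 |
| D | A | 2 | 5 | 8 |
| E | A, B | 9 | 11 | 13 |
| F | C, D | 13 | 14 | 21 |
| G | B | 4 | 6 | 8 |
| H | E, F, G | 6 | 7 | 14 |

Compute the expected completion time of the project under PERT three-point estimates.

49 days

te_A = (8 + 4·13 + 18)/6 = 78/6 = 13
te_B = (8 + 4·9 + 16)/6 = 60/6 = 10
te_C = (8 + 4·13 + 18)/6 = 78/6 = 13
te_D = (2 + 4·5 + 8)/6 = 30/6 = 5
te_E = (9 + 4·11 + 13)/6 = 66/6 = 11
te_F = (13 + 4·14 + 21)/6 = 90/6 = 15
te_G = (4 + 4·6 + 8)/6 = 36/6 = 6
te_H = (6 + 4·7 + 14)/6 = 48/6 = 8

Forward pass:
ES_A = 0; EF_A = 13
ES_B = 13; EF_B = 13+10 = 23
ES_C = 13; EF_C = 13+13 = 26
ES_D = 13; EF_D = 13+5 = 18
ES_E = max(EF_A=13, EF_B=23) = 23; EF_E = 23+11 = 34
ES_F = max(EF_C=26, EF_D=18) = 26; EF_F = 26+15 = 41
ES_G = 23; EF_G = 23+6 = 29
ES_H = max(EF_E=34, EF_F=41, EF_G=29) = 41; EF_H = 41+8 = 49
Expected project duration μ = 49 days. Critical path: A → C → F → H.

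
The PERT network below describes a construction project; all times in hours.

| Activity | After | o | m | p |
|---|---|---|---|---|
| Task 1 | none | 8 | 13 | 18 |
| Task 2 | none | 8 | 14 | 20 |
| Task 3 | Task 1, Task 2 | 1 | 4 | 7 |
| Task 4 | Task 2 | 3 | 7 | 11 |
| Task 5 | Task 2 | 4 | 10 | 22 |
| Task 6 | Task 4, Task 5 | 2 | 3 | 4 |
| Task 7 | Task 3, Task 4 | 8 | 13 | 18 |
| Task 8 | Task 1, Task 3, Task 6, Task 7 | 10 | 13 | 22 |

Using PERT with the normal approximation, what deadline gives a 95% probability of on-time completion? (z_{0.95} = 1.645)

53.8 hours

te_Task 1 = (8 + 4·13 + 18)/6 = 78/6 = 13; σ²_Task 1 = ((18−8)/6)² = 2.778
te_Task 2 = (8 + 4·14 + 20)/6 = 84/6 = 14; σ²_Task 2 = ((20−8)/6)² = 4.000
te_Task 3 = (1 + 4·4 + 7)/6 = 24/6 = 4; σ²_Task 3 = ((7−1)/6)² = 1.000
te_Task 4 = (3 + 4·7 + 11)/6 = 42/6 = 7; σ²_Task 4 = ((11−3)/6)² = 1.778
te_Task 5 = (4 + 4·10 + 22)/6 = 66/6 = 11; σ²_Task 5 = ((22−4)/6)² = 9.000
te_Task 6 = (2 + 4·3 + 4)/6 = 18/6 = 3; σ²_Task 6 = ((4−2)/6)² = 0.111
te_Task 7 = (8 + 4·13 + 18)/6 = 78/6 = 13; σ²_Task 7 = ((18−8)/6)² = 2.778
te_Task 8 = (10 + 4·13 + 22)/6 = 84/6 = 14; σ²_Task 8 = ((22−10)/6)² = 4.000

Forward pass:
ES_Task 1 = 0; EF_Task 1 = 13
ES_Task 2 = 0; EF_Task 2 = 14
ES_Task 3 = max(EF_Task 1=13, EF_Task 2=14) = 14; EF_Task 3 = 14+4 = 18
ES_Task 4 = 14; EF_Task 4 = 14+7 = 21
ES_Task 5 = 14; EF_Task 5 = 14+11 = 25
ES_Task 6 = max(EF_Task 4=21, EF_Task 5=25) = 25; EF_Task 6 = 25+3 = 28
ES_Task 7 = max(EF_Task 3=18, EF_Task 4=21) = 21; EF_Task 7 = 21+13 = 34
ES_Task 8 = max(EF_Task 1=13, EF_Task 3=18, EF_Task 6=28, EF_Task 7=34) = 34; EF_Task 8 = 34+14 = 48
Expected project duration μ = 48 hours. Critical path: Task 2 → Task 4 → Task 7 → Task 8.

Variance along critical path = 4.000 + 1.778 + 2.778 + 4.000 = 12.556; σ = 3.543 hours.
D = μ + z·σ = 48 + 1.645·3.543 = 53.8 hours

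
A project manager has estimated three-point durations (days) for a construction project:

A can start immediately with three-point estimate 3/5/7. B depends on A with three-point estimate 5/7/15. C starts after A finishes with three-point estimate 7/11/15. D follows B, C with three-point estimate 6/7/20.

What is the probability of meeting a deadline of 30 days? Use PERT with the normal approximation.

0.965

te_A = (3 + 4·5 + 7)/6 = 30/6 = 5; σ²_A = ((7−3)/6)² = 0.444
te_B = (5 + 4·7 + 15)/6 = 48/6 = 8; σ²_B = ((15−5)/6)² = 2.778
te_C = (7 + 4·11 + 15)/6 = 66/6 = 11; σ²_C = ((15−7)/6)² = 1.778
te_D = (6 + 4·7 + 20)/6 = 54/6 = 9; σ²_D = ((20−6)/6)² = 5.444

Forward pass:
ES_A = 0; EF_A = 5
ES_B = 5; EF_B = 5+8 = 13
ES_C = 5; EF_C = 5+11 = 16
ES_D = max(EF_B=13, EF_C=16) = 16; EF_D = 16+9 = 25
Expected project duration μ = 25 days. Critical path: A → C → D.

Variance along critical path = 0.444 + 1.778 + 5.444 = 7.667; σ = √7.667 = 2.769 days.
Z = (30 − 25) / 2.769 = 1.806
P(T ≤ 30) = Φ(1.806) ≈ 0.965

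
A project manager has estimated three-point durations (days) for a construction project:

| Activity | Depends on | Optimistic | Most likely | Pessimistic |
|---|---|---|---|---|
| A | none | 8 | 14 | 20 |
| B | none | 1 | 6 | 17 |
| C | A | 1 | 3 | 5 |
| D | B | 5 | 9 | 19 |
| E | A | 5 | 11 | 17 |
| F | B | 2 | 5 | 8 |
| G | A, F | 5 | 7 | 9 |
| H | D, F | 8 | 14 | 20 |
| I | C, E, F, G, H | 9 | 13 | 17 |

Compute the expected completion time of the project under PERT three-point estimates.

44 days

te_A = (8 + 4·14 + 20)/6 = 84/6 = 14
te_B = (1 + 4·6 + 17)/6 = 42/6 = 7
te_C = (1 + 4·3 + 5)/6 = 18/6 = 3
te_D = (5 + 4·9 + 19)/6 = 60/6 = 10
te_E = (5 + 4·11 + 17)/6 = 66/6 = 11
te_F = (2 + 4·5 + 8)/6 = 30/6 = 5
te_G = (5 + 4·7 + 9)/6 = 42/6 = 7
te_H = (8 + 4·14 + 20)/6 = 84/6 = 14
te_I = (9 + 4·13 + 17)/6 = 78/6 = 13

Forward pass:
ES_A = 0; EF_A = 14
ES_B = 0; EF_B = 7
ES_C = 14; EF_C = 14+3 = 17
ES_D = 7; EF_D = 7+10 = 17
ES_E = 14; EF_E = 14+11 = 25
ES_F = 7; EF_F = 7+5 = 12
ES_G = max(EF_A=14, EF_F=12) = 14; EF_G = 14+7 = 21
ES_H = max(EF_D=17, EF_F=12) = 17; EF_H = 17+14 = 31
ES_I = max(EF_C=17, EF_E=25, EF_F=12, EF_G=21, EF_H=31) = 31; EF_I = 31+13 = 44
Expected project duration μ = 44 days. Critical path: B → D → H → I.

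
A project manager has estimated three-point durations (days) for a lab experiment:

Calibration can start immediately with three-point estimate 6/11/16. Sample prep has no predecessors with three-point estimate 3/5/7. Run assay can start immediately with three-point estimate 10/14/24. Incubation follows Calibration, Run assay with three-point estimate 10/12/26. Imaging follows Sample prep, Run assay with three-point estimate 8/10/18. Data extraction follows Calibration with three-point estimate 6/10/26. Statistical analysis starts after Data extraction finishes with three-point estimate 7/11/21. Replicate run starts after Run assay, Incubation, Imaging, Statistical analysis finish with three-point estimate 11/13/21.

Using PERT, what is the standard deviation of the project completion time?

4.70 days

te_Calibration = (6 + 4·11 + 16)/6 = 66/6 = 11; σ²_Calibration = ((16−6)/6)² = 2.778
te_Sample prep = (3 + 4·5 + 7)/6 = 30/6 = 5; σ²_Sample prep = ((7−3)/6)² = 0.444
te_Run assay = (10 + 4·14 + 24)/6 = 90/6 = 15; σ²_Run assay = ((24−10)/6)² = 5.444
te_Incubation = (10 + 4·12 + 26)/6 = 84/6 = 14; σ²_Incubation = ((26−10)/6)² = 7.111
te_Imaging = (8 + 4·10 + 18)/6 = 66/6 = 11; σ²_Imaging = ((18−8)/6)² = 2.778
te_Data extraction = (6 + 4·10 + 26)/6 = 72/6 = 12; σ²_Data extraction = ((26−6)/6)² = 11.111
te_Statistical analysis = (7 + 4·11 + 21)/6 = 72/6 = 12; σ²_Statistical analysis = ((21−7)/6)² = 5.444
te_Replicate run = (11 + 4·13 + 21)/6 = 84/6 = 14; σ²_Replicate run = ((21−11)/6)² = 2.778

Forward pass:
ES_Calibration = 0; EF_Calibration = 11
ES_Sample prep = 0; EF_Sample prep = 5
ES_Run assay = 0; EF_Run assay = 15
ES_Incubation = max(EF_Calibration=11, EF_Run assay=15) = 15; EF_Incubation = 15+14 = 29
ES_Imaging = max(EF_Sample prep=5, EF_Run assay=15) = 15; EF_Imaging = 15+11 = 26
ES_Data extraction = 11; EF_Data extraction = 11+12 = 23
ES_Statistical analysis = 23; EF_Statistical analysis = 23+12 = 35
ES_Replicate run = max(EF_Run assay=15, EF_Incubation=29, EF_Imaging=26, EF_Statistical analysis=35) = 35; EF_Replicate run = 35+14 = 49
Expected project duration μ = 49 days. Critical path: Calibration → Data extraction → Statistical analysis → Replicate run.

Variance along critical path = 2.778 + 11.111 + 5.444 + 2.778 = 22.111
σ = √22.111 = 4.702 days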